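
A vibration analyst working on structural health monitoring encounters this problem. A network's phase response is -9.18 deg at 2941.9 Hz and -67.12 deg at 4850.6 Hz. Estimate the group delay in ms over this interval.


Group delay from phase difference:
tau = -d(phi)/d(omega)
d(phi) = -57.94 deg = -1.011244 rad
d(omega) = 2*pi*(4850.6 - 2941.9) = 11992.7158 rad/s
tau = -(-1.011244) / 11992.7158
    = 0.0843 ms

0.0843 ms


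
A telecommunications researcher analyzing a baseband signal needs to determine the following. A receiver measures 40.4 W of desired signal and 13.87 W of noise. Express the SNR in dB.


SNR in decibels:
SNR = 10 * log10(Ps / Pn)
    = 10 * log10(40.4 / 13.87)
    = 10 * log10(2.9128)
    = 10 * 0.4643
    = 4.64 dB

4.64 dB


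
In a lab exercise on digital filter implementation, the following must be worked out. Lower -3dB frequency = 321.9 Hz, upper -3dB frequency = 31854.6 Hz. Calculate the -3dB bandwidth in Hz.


Bandwidth is the difference of -3dB frequencies:
BW = f_high - f_low
   = 31854.6 - 321.9
   = 31532.7 Hz

31532.7 Hz


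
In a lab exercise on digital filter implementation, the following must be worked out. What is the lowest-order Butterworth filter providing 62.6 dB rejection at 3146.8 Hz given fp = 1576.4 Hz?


Butterworth filter order formula:
n = log10(10^(A/10) - 1) / (2 * log10(f_stop/f_pass))
10^(62.6/10) - 1 = 1819699.8586
f_stop/f_pass = 3146.8 / 1576.4 = 1.9962
n = 10.4263 -> ceil = 11

11


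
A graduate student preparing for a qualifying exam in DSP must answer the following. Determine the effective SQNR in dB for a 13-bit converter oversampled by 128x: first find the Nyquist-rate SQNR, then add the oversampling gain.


Step 1 — baseline SQNR at Nyquist:
SQNR_base = 6.02*N + 1.76
          = 6.02*13 + 1.76
          = 80.02 dB

Step 2 — oversampling processing gain:
G = 10*log10(OSR) = 10*log10(128) = 21.07 dB

Step 3 — total:
SQNR_total = 80.02 + 21.07 = 101.09 dB

Base SQNR = 80.02 dB; oversampled SQNR = 101.09 dB


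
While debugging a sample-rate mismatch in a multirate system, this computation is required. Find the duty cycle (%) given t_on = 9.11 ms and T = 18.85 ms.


Duty cycle as a percentage:
DC = (t_on / T) * 100
   = (9.11 / 18.85) * 100
   = 0.483289 * 100
   = 48.33 %

48.33 %


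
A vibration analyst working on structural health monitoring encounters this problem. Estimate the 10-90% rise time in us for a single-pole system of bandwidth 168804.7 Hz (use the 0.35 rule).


Rise time from bandwidth relationship:
tr = 0.35 / BW
   = 0.35 / 168804.7
   = 2.073401985e-06 s
   = 2.0734 us

2.0734 us


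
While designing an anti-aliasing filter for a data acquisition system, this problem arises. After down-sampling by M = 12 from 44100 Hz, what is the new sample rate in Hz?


Decimation reduces the sample rate:
fs_out = fs_in / M
       = 44100 / 12
       = 3675.0 Hz

3675.0 Hz


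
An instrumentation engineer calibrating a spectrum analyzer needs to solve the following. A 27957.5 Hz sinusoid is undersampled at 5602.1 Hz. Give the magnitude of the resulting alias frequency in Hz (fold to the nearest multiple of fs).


Compute the nearest integer multiple of fs to the signal:
n = round(27957.5 / 5602.1) = 5
f_alias = |27957.5 - 5 * 5602.1|
        = |27957.5 - 28010.5|
        = 53.0 Hz

53.0


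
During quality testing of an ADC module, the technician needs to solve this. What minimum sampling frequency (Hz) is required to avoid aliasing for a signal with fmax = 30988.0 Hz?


The Nyquist rate is twice the maximum frequency component.
fs_min = 2 * fmax
      = 2 * 30988.0
      = 61976.0 Hz

61976.0


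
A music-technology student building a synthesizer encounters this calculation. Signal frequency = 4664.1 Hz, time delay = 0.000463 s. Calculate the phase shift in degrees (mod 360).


Phase shift from frequency and time delay:
phi = 360 * f * t_delay
    = 360 * 4664.1 * 0.000463
    = 777.41 degrees
    mod 360 = 57.41 degrees

57.41 degrees


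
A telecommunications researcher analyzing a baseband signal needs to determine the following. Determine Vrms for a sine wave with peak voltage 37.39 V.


RMS voltage for a sinusoidal waveform:
V_rms = V_peak / sqrt(2)
      = 37.39 / 1.414214
      = 26.439 V

26.439 V


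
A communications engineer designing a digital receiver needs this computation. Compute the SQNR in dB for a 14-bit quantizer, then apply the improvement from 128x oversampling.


Step 1 — baseline SQNR at Nyquist:
SQNR_base = 6.02*N + 1.76
          = 6.02*14 + 1.76
          = 86.04 dB

Step 2 — oversampling processing gain:
G = 10*log10(OSR) = 10*log10(128) = 21.07 dB

Step 3 — total:
SQNR_total = 86.04 + 21.07 = 107.11 dB

Base SQNR = 86.04 dB; oversampled SQNR = 107.11 dB


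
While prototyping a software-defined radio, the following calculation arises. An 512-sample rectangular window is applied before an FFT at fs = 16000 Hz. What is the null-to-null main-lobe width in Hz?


Main lobe width for a rectangular window:
Width = 2 * fs / N
      = 2 * 16000 / 512
      = 32000 / 512
      = 62.5 Hz

62.5 Hz


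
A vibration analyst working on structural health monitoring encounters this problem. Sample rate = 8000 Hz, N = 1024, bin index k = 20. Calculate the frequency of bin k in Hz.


Frequency of DFT bin k:
f_k = k * fs / N
    = 20 * 8000 / 1024
    = 160000 / 1024
    = 156.25 Hz

156.25 Hz


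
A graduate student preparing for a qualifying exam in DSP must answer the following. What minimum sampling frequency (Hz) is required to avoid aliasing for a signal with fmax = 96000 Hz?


The Nyquist rate is twice the maximum frequency component.
fs_min = 2 * fmax
      = 2 * 96000
      = 192000 Hz

192000


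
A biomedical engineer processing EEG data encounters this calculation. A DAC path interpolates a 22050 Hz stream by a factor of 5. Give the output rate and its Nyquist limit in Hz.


Step 1 — output sample rate after interpolation by L:
fs_out = L * fs_in = 5 * 22050 = 110250 Hz

Step 2 — Nyquist frequency of the output stream:
f_Nyq = fs_out / 2 = 110250 / 2 = 55125.0 Hz

fs_out = 110250 Hz; f_Nyquist = 55125.0 Hz


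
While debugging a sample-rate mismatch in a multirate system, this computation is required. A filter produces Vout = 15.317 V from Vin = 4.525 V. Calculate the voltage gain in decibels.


Voltage gain in dB:
G = 20 * log10(Vout / Vin)
  = 20 * log10(15.317 / 4.525)
  = 20 * log10(3.384972)
  = 20 * 0.529555
  = 10.59 dB

10.59 dB


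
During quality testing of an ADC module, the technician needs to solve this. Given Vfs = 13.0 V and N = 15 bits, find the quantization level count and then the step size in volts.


Step 1 — number of quantization levels:
L = 2^N = 2^15 = 32768

Step 2 — LSB step size:
delta = Vfs / L
      = 13.0 / 32768
      = 0.00039673 V

Levels = 32768; step size = 0.00039673 V


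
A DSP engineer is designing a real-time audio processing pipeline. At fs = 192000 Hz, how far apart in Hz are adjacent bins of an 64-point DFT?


DFT frequency resolution:
df = fs / N
   = 192000 / 64
   = 3000.0 Hz

3000.0 Hz


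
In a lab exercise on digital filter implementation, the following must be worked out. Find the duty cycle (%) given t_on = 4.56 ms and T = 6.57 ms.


Duty cycle as a percentage:
DC = (t_on / T) * 100
   = (4.56 / 6.57) * 100
   = 0.694064 * 100
   = 69.41 %

69.41 %


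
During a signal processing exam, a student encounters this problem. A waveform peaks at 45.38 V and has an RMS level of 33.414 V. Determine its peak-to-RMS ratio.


Crest factor is the ratio of peak to RMS:
CF = V_peak / V_rms
   = 45.38 / 33.414
   = 1.3581

1.3581


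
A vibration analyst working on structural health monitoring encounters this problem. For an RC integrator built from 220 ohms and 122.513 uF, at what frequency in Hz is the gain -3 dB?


Cutoff frequency of a first-order RC filter:
fc = 1 / (2 * pi * R * C)
C = 122.513 uF = 0.000122513 F
fc = 1 / (2 * pi * 220 * 0.000122513)
   = 1 / 0.16934981393847
   = 5.904937 Hz

5.904937 Hz


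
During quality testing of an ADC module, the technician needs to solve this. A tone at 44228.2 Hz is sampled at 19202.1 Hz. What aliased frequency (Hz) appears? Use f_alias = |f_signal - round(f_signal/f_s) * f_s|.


Compute the nearest integer multiple of fs to the signal:
n = round(44228.2 / 19202.1) = 2
f_alias = |44228.2 - 2 * 19202.1|
        = |44228.2 - 38404.2|
        = 5824.0 Hz

5824.0


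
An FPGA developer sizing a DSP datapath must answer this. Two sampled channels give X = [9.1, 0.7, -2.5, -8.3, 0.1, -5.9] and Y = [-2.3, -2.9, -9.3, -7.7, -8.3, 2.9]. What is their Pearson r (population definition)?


Pearson correlation coefficient (population):
r = cov(X,Y) / (std(X) * std(Y))
Mean X = -1.1333, Mean Y = -4.6
Cov(X,Y) = 2.496667
Std(X) = 5.561075, Std(Y) = 4.27824
r = 0.1049

0.1049


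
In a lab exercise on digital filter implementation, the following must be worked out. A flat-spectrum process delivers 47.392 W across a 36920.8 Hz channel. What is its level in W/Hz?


Power spectral density:
PSD = P / BW
    = 47.392 / 36920.8
    = 0.00128361 W/Hz

0.00128361 W/Hz


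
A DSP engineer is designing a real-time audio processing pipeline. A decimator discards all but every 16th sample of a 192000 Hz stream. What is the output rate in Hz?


Decimation reduces the sample rate:
fs_out = fs_in / M
       = 192000 / 16
       = 12000.0 Hz

12000.0 Hz


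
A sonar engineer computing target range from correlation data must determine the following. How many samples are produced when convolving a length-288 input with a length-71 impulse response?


Linear convolution output length:
L = N + M - 1
  = 288 + 71 - 1
  = 358 samples

358


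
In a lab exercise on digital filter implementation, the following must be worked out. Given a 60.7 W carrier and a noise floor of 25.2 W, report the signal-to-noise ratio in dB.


SNR in decibels:
SNR = 10 * log10(Ps / Pn)
    = 10 * log10(60.7 / 25.2)
    = 10 * log10(2.4087)
    = 10 * 0.3818
    = 3.82 dB

3.82 dB


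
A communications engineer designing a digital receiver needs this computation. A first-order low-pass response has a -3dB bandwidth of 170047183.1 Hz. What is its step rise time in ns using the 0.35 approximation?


Rise time from bandwidth relationship:
tr = 0.35 / BW
   = 0.35 / 170047183.1
   = 2.058252266e-09 s
   = 2.0583 ns

2.0583 ns


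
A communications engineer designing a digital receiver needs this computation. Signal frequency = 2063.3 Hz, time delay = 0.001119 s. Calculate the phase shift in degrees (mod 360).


Phase shift from frequency and time delay:
phi = 360 * f * t_delay
    = 360 * 2063.3 * 0.001119
    = 831.18 degrees
    mod 360 = 111.18 degrees

111.18 degrees


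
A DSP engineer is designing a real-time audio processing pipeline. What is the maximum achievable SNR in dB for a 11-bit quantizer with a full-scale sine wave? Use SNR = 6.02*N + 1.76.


Theoretical SNR for a full-scale sinusoid:
SNR = 6.02 * N + 1.76
    = 6.02 * 11 + 1.76
    = 66.22 + 1.76
    = 67.98 dB

67.98 dB


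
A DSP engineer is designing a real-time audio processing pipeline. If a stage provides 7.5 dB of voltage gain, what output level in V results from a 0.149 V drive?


Output voltage from dB gain:
V_out = V_in * 10^(gain_dB / 20)
      = 0.149 * 10^(7.5 / 20)
      = 0.149 * 2.371374
      = 0.3533 V

0.3533 V


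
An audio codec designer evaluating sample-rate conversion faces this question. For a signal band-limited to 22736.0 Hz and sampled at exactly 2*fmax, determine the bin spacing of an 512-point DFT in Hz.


Step 1 — Nyquist sampling rate:
fs = 2 * fmax = 2 * 22736.0 = 45472.0 Hz

Step 2 — DFT bin spacing:
df = fs / N = 45472.0 / 512 = 88.8125 Hz

88.8125 Hz


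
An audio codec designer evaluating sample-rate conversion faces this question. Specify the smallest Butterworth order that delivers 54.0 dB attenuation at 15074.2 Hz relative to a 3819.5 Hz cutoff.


Butterworth filter order formula:
n = log10(10^(A/10) - 1) / (2 * log10(f_stop/f_pass))
10^(54.0/10) - 1 = 251187.6432
f_stop/f_pass = 15074.2 / 3819.5 = 3.9466
n = 4.5285 -> ceil = 5

5


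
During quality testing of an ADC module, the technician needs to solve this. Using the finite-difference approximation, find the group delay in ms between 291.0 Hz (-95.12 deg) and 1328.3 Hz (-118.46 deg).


Group delay from phase difference:
tau = -d(phi)/d(omega)
d(phi) = -23.34 deg = -0.40736 rad
d(omega) = 2*pi*(1328.3 - 291.0) = 6517.5481 rad/s
tau = -(-0.40736) / 6517.5481
    = 0.0625 ms

0.0625 ms


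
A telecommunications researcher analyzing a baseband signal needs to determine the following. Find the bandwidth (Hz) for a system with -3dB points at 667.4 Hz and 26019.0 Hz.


Bandwidth is the difference of -3dB frequencies:
BW = f_high - f_low
   = 26019.0 - 667.4
   = 25351.6 Hz

25351.6 Hz


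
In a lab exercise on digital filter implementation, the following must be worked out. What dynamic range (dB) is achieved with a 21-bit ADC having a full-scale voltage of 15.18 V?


Dynamic range from full-scale to LSB:
V_min = V_max / 2^bits = 15.18 / 2^21
DR = 20 * log10(V_max / V_min)
   = 20 * log10(2^21)
   = 20 * 21 * log10(2)
   = 126.43 dB

126.43 dB


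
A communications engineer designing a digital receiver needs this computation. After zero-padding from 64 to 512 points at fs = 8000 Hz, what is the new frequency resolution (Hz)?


Frequency resolution after zero-padding:
N_padded = 64 * 8 = 512
df = fs / N_padded
   = 8000 / 512
   = 15.625 Hz

15.625 Hz


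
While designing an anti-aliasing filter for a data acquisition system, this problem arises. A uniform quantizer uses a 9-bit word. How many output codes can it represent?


Number of quantization levels = 2^N
= 2^9
= 512

512


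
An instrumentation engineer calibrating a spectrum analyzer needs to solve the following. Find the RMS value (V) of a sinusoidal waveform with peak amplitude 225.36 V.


RMS voltage for a sinusoidal waveform:
V_rms = V_peak / sqrt(2)
      = 225.36 / 1.414214
      = 159.354 V

159.354 V


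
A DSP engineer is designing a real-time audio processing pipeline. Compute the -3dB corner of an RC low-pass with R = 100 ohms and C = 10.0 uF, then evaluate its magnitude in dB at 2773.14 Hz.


Step 1 — cutoff frequency:
fc = 1 / (2*pi*R*C)
C = 10.0 uF = 1e-05 F
fc = 1 / (2*pi*100*1e-05)
   = 159.155 Hz

Step 2 — magnitude at f = 2773.14 Hz:
|H(f)| = 1 / sqrt(1 + (f/fc)^2)
f/fc = 2773.14 / 159.155 = 17.424146
|H| = 1 / sqrt(1 + 303.600864) = 0.0572973
|H|_dB = 20*log10(0.0572973) = -24.84 dB

fc = 159.155 Hz; |H(2773.14 Hz)| = -24.84 dB


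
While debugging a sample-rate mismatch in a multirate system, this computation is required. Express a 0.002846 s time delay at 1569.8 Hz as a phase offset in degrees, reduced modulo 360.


Phase shift from frequency and time delay:
phi = 360 * f * t_delay
    = 360 * 1569.8 * 0.002846
    = 1608.35 degrees
    mod 360 = 168.35 degrees

168.35 degrees


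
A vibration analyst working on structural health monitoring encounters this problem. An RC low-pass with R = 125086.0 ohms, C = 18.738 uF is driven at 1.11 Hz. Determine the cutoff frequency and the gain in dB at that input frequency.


Step 1 — cutoff frequency:
fc = 1 / (2*pi*R*C)
C = 18.738 uF = 1.8738e-05 F
fc = 1 / (2*pi*125086.0*1.8738e-05)
   = 0.0679029 Hz

Step 2 — magnitude at f = 1.11 Hz:
|H(f)| = 1 / sqrt(1 + (f/fc)^2)
f/fc = 1.11 / 0.0679029 = 16.346872
|H| = 1 / sqrt(1 + 267.220224) = 0.0610596
|H|_dB = 20*log10(0.0610596) = -24.28 dB

fc = 0.0679029 Hz; |H(1.11 Hz)| = -24.28 dB


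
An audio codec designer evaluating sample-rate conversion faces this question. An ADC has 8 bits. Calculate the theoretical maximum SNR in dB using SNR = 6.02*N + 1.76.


Theoretical SNR for a full-scale sinusoid:
SNR = 6.02 * N + 1.76
    = 6.02 * 8 + 1.76
    = 48.16 + 1.76
    = 49.92 dB

49.92 dB


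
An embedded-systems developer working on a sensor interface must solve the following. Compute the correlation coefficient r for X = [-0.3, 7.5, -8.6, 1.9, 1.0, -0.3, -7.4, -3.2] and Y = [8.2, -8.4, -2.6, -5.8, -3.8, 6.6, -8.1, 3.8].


Pearson correlation coefficient (population):
r = cov(X,Y) / (std(X) * std(Y))
Mean X = -1.175, Mean Y = -1.2625
Cov(X,Y) = -2.998438
Std(X) = 4.859977, Std(Y) = 6.15933
r = -0.1002

-0.1002


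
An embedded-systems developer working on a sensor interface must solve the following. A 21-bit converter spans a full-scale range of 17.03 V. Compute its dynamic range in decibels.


Dynamic range from full-scale to LSB:
V_min = V_max / 2^bits = 17.03 / 2^21
DR = 20 * log10(V_max / V_min)
   = 20 * log10(2^21)
   = 20 * 21 * log10(2)
   = 126.43 dB

126.43 dB


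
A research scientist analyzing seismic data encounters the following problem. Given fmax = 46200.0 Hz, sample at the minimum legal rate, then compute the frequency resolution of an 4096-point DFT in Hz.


Step 1 — Nyquist sampling rate:
fs = 2 * fmax = 2 * 46200.0 = 92400.0 Hz

Step 2 — DFT bin spacing:
df = fs / N = 92400.0 / 4096 = 22.5586 Hz

22.5586 Hz


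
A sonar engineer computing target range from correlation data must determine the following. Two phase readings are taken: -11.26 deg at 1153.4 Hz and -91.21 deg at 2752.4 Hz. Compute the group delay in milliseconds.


Group delay from phase difference:
tau = -d(phi)/d(omega)
d(phi) = -79.95 deg = -1.395391 rad
d(omega) = 2*pi*(2752.4 - 1153.4) = 10046.8133 rad/s
tau = -(-1.395391) / 10046.8133
    = 0.1389 ms

0.1389 ms


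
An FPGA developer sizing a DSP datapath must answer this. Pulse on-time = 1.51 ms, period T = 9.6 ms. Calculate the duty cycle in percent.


Duty cycle as a percentage:
DC = (t_on / T) * 100
   = (1.51 / 9.6) * 100
   = 0.157292 * 100
   = 15.73 %

15.73 %


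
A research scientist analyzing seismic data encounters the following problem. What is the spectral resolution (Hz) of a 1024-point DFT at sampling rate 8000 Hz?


DFT frequency resolution:
df = fs / N
   = 8000 / 1024
   = 7.8125 Hz

7.8125 Hz


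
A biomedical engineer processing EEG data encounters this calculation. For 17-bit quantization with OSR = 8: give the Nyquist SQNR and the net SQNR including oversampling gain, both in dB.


Step 1 — baseline SQNR at Nyquist:
SQNR_base = 6.02*N + 1.76
          = 6.02*17 + 1.76
          = 104.1 dB

Step 2 — oversampling processing gain:
G = 10*log10(OSR) = 10*log10(8) = 9.03 dB

Step 3 — total:
SQNR_total = 104.1 + 9.03 = 113.13 dB

Base SQNR = 104.1 dB; oversampled SQNR = 113.13 dB


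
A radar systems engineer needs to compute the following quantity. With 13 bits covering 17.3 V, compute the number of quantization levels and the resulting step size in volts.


Step 1 — number of quantization levels:
L = 2^N = 2^13 = 8192

Step 2 — LSB step size:
delta = Vfs / L
      = 17.3 / 8192
      = 0.00211182 V

Levels = 8192; step size = 0.00211182 V


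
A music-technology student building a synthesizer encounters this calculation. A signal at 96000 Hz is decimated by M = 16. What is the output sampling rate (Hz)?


Decimation reduces the sample rate:
fs_out = fs_in / M
       = 96000 / 16
       = 6000.0 Hz

6000.0 Hz


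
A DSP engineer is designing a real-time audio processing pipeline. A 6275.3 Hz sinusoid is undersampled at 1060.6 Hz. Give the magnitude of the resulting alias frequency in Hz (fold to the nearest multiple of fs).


Compute the nearest integer multiple of fs to the signal:
n = round(6275.3 / 1060.6) = 6
f_alias = |6275.3 - 6 * 1060.6|
        = |6275.3 - 6363.6|
        = 88.3 Hz

88.3


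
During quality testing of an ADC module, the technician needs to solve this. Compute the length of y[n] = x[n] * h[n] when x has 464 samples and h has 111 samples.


Linear convolution output length:
L = N + M - 1
  = 464 + 111 - 1
  = 574 samples

574


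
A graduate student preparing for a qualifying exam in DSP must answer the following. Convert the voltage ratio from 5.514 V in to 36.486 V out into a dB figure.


Voltage gain in dB:
G = 20 * log10(Vout / Vin)
  = 20 * log10(36.486 / 5.514)
  = 20 * log10(6.616975)
  = 20 * 0.820659
  = 16.41 dB

16.41 dB


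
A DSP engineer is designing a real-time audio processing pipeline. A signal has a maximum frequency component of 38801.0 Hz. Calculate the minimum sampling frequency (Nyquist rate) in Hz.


The Nyquist rate is twice the maximum frequency component.
fs_min = 2 * fmax
      = 2 * 38801.0
      = 77602.0 Hz

77602.0


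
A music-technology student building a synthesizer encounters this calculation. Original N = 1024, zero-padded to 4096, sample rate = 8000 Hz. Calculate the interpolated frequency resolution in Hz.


Frequency resolution after zero-padding:
N_padded = 1024 * 4 = 4096
df = fs / N_padded
   = 8000 / 4096
   = 1.9531 Hz

1.9531 Hz


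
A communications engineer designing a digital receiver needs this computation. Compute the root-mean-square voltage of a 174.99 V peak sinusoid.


RMS voltage for a sinusoidal waveform:
V_rms = V_peak / sqrt(2)
      = 174.99 / 1.414214
      = 123.737 V

123.737 V


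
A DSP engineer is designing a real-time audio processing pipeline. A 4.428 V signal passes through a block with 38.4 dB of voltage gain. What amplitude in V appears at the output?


Output voltage from dB gain:
V_out = V_in * 10^(gain_dB / 20)
      = 4.428 * 10^(38.4 / 20)
      = 4.428 * 83.176377
      = 368.305 V

368.305 V


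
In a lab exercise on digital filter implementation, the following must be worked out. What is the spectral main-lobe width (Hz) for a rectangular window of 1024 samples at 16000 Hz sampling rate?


Main lobe width for a rectangular window:
Width = 2 * fs / N
      = 2 * 16000 / 1024
      = 32000 / 1024
      = 31.25 Hz

31.25 Hz


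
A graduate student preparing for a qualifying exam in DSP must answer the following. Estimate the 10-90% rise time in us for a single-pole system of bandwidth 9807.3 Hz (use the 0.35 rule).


Rise time from bandwidth relationship:
tr = 0.35 / BW
   = 0.35 / 9807.3
   = 3.568770202e-05 s
   = 35.6877 us

35.6877 us


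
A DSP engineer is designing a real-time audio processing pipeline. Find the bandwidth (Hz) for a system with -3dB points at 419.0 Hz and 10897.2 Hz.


Bandwidth is the difference of -3dB frequencies:
BW = f_high - f_low
   = 10897.2 - 419.0
   = 10478.2 Hz

10478.2 Hz


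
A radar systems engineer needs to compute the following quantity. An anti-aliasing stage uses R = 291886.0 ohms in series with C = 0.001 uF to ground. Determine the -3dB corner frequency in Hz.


Cutoff frequency of a first-order RC filter:
fc = 1 / (2 * pi * R * C)
C = 0.001 uF = 1e-09 F
fc = 1 / (2 * pi * 291886.0 * 1e-09)
   = 1 / 0.0018339738265714
   = 545.264052 Hz

545.264052 Hz


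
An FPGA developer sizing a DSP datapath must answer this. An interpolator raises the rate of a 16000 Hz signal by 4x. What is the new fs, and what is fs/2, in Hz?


Step 1 — output sample rate after interpolation by L:
fs_out = L * fs_in = 4 * 16000 = 64000 Hz

Step 2 — Nyquist frequency of the output stream:
f_Nyq = fs_out / 2 = 64000 / 2 = 32000.0 Hz

fs_out = 64000 Hz; f_Nyquist = 32000.0 Hz


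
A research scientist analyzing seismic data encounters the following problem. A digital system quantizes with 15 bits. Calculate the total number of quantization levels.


Number of quantization levels = 2^N
= 2^15
= 32768

32768


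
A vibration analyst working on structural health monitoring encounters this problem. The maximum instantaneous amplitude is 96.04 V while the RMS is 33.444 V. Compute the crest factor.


Crest factor is the ratio of peak to RMS:
CF = V_peak / V_rms
   = 96.04 / 33.444
   = 2.8717

2.8717


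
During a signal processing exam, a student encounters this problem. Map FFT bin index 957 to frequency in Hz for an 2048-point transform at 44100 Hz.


Frequency of DFT bin k:
f_k = k * fs / N
    = 957 * 44100 / 2048
    = 42203700 / 2048
    = 20607.275 Hz

20607.275 Hz


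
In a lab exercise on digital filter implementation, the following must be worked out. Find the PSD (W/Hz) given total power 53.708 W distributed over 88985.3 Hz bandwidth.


Power spectral density:
PSD = P / BW
    = 53.708 / 88985.3
    = 0.00060356 W/Hz

0.00060356 W/Hz


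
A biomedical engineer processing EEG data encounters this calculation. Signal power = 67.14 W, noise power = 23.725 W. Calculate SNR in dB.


SNR in decibels:
SNR = 10 * log10(Ps / Pn)
    = 10 * log10(67.14 / 23.725)
    = 10 * log10(2.8299)
    = 10 * 0.4518
    = 4.52 dB

4.52 dB


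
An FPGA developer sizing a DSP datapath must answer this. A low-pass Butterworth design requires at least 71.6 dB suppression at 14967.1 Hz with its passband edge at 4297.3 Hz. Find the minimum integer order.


Butterworth filter order formula:
n = log10(10^(A/10) - 1) / (2 * log10(f_stop/f_pass))
10^(71.6/10) - 1 = 14454396.7075
f_stop/f_pass = 14967.1 / 4297.3 = 3.4829
n = 6.6059 -> ceil = 7

7


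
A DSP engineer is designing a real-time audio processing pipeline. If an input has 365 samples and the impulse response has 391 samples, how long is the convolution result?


Linear convolution output length:
L = N + M - 1
  = 365 + 391 - 1
  = 755 samples

755


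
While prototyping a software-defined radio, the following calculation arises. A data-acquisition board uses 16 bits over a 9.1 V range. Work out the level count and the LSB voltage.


Step 1 — number of quantization levels:
L = 2^N = 2^16 = 65536

Step 2 — LSB step size:
delta = Vfs / L
      = 9.1 / 65536
      = 0.00013885 V

Levels = 65536; step size = 0.00013885 V


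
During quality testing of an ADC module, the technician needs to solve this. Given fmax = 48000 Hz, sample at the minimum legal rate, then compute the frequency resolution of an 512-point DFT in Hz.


Step 1 — Nyquist sampling rate:
fs = 2 * fmax = 2 * 48000 = 96000 Hz

Step 2 — DFT bin spacing:
df = fs / N = 96000 / 512 = 187.5 Hz

187.5 Hz


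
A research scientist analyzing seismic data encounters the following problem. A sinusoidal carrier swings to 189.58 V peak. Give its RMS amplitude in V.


RMS voltage for a sinusoidal waveform:
V_rms = V_peak / sqrt(2)
      = 189.58 / 1.414214
      = 134.053 V

134.053 V


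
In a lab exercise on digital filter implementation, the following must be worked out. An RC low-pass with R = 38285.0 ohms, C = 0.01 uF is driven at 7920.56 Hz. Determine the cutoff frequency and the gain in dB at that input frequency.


Step 1 — cutoff frequency:
fc = 1 / (2*pi*R*C)
C = 0.01 uF = 1e-08 F
fc = 1 / (2*pi*38285.0*1e-08)
   = 415.711 Hz

Step 2 — magnitude at f = 7920.56 Hz:
|H(f)| = 1 / sqrt(1 + (f/fc)^2)
f/fc = 7920.56 / 415.711 = 19.053044
|H| = 1 / sqrt(1 + 363.018486) = 0.0524129
|H|_dB = 20*log10(0.0524129) = -25.61 dB

fc = 415.711 Hz; |H(7920.56 Hz)| = -25.61 dB


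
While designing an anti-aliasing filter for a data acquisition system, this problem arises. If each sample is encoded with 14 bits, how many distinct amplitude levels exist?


Number of quantization levels = 2^N
= 2^14
= 16384

16384


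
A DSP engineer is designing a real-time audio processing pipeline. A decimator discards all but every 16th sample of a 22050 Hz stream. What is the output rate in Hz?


Decimation reduces the sample rate:
fs_out = fs_in / M
       = 22050 / 16
       = 1378.125 Hz

1378.125 Hz


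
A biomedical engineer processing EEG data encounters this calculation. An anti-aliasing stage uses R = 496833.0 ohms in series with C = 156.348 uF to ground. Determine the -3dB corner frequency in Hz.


Cutoff frequency of a first-order RC filter:
fc = 1 / (2 * pi * R * C)
C = 156.348 uF = 0.000156348 F
fc = 1 / (2 * pi * 496833.0 * 0.000156348)
   = 1 / 488.07058313702
   = 0.002049 Hz

0.002049 Hz


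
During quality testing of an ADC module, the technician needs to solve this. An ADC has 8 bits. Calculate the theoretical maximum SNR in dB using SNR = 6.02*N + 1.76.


Theoretical SNR for a full-scale sinusoid:
SNR = 6.02 * N + 1.76
    = 6.02 * 8 + 1.76
    = 48.16 + 1.76
    = 49.92 dB

49.92 dB


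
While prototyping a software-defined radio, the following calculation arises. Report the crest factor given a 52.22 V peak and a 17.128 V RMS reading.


Crest factor is the ratio of peak to RMS:
CF = V_peak / V_rms
   = 52.22 / 17.128
   = 3.0488

3.0488


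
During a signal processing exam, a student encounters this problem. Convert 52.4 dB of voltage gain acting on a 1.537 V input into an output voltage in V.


Output voltage from dB gain:
V_out = V_in * 10^(gain_dB / 20)
      = 1.537 * 10^(52.4 / 20)
      = 1.537 * 416.869383
      = 640.7282 V

640.7282 V


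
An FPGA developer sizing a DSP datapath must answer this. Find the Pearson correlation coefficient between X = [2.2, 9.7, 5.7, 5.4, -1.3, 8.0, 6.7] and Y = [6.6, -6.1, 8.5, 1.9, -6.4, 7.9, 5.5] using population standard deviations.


Pearson correlation coefficient (population):
r = cov(X,Y) / (std(X) * std(Y))
Mean X = 5.2, Mean Y = 2.5571
Cov(X,Y) = 4.192857
Std(X) = 3.420109, Std(Y) = 5.909764
r = 0.2074

0.2074


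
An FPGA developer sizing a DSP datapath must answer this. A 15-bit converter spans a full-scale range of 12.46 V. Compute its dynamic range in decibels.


Dynamic range from full-scale to LSB:
V_min = V_max / 2^bits = 12.46 / 2^15
DR = 20 * log10(V_max / V_min)
   = 20 * log10(2^15)
   = 20 * 15 * log10(2)
   = 90.31 dB

90.31 dB


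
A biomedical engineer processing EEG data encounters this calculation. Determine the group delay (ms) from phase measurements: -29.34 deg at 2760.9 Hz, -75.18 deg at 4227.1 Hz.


Group delay from phase difference:
tau = -d(phi)/d(omega)
d(phi) = -45.84 deg = -0.800059 rad
d(omega) = 2*pi*(4227.1 - 2760.9) = 9212.4063 rad/s
tau = -(-0.800059) / 9212.4063
    = 0.0868 ms

0.0868 ms


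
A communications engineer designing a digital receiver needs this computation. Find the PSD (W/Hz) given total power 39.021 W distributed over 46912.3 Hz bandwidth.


Power spectral density:
PSD = P / BW
    = 39.021 / 46912.3
    = 0.00083179 W/Hz

0.00083179 W/Hz


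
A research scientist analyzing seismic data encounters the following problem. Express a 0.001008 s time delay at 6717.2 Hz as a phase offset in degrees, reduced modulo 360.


Phase shift from frequency and time delay:
phi = 360 * f * t_delay
    = 360 * 6717.2 * 0.001008
    = 2437.54 degrees
    mod 360 = 277.54 degrees

277.54 degrees


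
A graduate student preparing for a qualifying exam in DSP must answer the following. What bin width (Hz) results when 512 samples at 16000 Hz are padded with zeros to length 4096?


Frequency resolution after zero-padding:
N_padded = 512 * 8 = 4096
df = fs / N_padded
   = 16000 / 4096
   = 3.9062 Hz

3.9062 Hz


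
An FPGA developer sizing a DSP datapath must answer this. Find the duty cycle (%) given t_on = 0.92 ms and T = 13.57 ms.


Duty cycle as a percentage:
DC = (t_on / T) * 100
   = (0.92 / 13.57) * 100
   = 0.067797 * 100
   = 6.78 %

6.78 %


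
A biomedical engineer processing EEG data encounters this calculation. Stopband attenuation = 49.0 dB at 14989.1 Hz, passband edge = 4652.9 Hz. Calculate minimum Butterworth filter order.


Butterworth filter order formula:
n = log10(10^(A/10) - 1) / (2 * log10(f_stop/f_pass))
10^(49.0/10) - 1 = 79431.8235
f_stop/f_pass = 14989.1 / 4652.9 = 3.2215
n = 4.8223 -> ceil = 5

5


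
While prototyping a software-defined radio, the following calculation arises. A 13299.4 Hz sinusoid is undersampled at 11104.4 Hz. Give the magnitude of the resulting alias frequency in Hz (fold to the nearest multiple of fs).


Compute the nearest integer multiple of fs to the signal:
n = round(13299.4 / 11104.4) = 1
f_alias = |13299.4 - 1 * 11104.4|
        = |13299.4 - 11104.4|
        = 2195.0 Hz

2195.0


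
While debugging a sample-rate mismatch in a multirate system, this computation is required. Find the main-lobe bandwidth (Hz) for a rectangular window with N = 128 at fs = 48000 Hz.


Main lobe width for a rectangular window:
Width = 2 * fs / N
      = 2 * 48000 / 128
      = 96000 / 128
      = 750.0 Hz

750.0 Hz


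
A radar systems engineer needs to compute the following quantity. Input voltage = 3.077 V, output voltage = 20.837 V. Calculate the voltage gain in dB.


Voltage gain in dB:
G = 20 * log10(Vout / Vin)
  = 20 * log10(20.837 / 3.077)
  = 20 * log10(6.771856)
  = 20 * 0.830708
  = 16.61 dB

16.61 dB


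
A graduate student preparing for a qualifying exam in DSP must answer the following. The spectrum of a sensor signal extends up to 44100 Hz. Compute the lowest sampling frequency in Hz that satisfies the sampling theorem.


The Nyquist rate is twice the maximum frequency component.
fs_min = 2 * fmax
      = 2 * 44100
      = 88200 Hz

88200


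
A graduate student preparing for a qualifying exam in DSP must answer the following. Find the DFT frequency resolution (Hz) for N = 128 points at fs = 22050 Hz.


DFT frequency resolution:
df = fs / N
   = 22050 / 128
   = 172.2656 Hz

172.2656 Hz


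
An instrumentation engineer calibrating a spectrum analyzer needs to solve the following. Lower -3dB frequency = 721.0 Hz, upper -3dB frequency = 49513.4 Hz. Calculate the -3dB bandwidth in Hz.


Bandwidth is the difference of -3dB frequencies:
BW = f_high - f_low
   = 49513.4 - 721.0
   = 48792.4 Hz

48792.4 Hz


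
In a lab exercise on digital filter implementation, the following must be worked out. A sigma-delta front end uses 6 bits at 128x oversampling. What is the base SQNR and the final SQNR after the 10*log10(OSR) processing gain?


Step 1 — baseline SQNR at Nyquist:
SQNR_base = 6.02*N + 1.76
          = 6.02*6 + 1.76
          = 37.88 dB

Step 2 — oversampling processing gain:
G = 10*log10(OSR) = 10*log10(128) = 21.07 dB

Step 3 — total:
SQNR_total = 37.88 + 21.07 = 58.95 dB

Base SQNR = 37.88 dB; oversampled SQNR = 58.95 dB


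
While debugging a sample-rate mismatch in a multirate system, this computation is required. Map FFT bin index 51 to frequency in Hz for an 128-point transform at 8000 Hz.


Frequency of DFT bin k:
f_k = k * fs / N
    = 51 * 8000 / 128
    = 408000 / 128
    = 3187.5 Hz

3187.5 Hz


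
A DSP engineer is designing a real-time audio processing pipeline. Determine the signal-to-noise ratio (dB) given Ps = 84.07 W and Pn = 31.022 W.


SNR in decibels:
SNR = 10 * log10(Ps / Pn)
    = 10 * log10(84.07 / 31.022)
    = 10 * log10(2.71)
    = 10 * 0.433
    = 4.33 dB

4.33 dB


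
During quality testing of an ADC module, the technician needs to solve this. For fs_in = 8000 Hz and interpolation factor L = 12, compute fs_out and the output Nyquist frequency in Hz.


Step 1 — output sample rate after interpolation by L:
fs_out = L * fs_in = 12 * 8000 = 96000 Hz

Step 2 — Nyquist frequency of the output stream:
f_Nyq = fs_out / 2 = 96000 / 2 = 48000.0 Hz

fs_out = 96000 Hz; f_Nyquist = 48000.0 Hz


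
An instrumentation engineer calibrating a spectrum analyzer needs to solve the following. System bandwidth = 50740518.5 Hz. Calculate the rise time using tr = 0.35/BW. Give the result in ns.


Rise time from bandwidth relationship:
tr = 0.35 / BW
   = 0.35 / 50740518.5
   = 6.897840431e-09 s
   = 6.8978 ns

6.8978 ns


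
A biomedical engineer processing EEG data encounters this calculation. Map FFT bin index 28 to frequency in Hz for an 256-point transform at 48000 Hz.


Frequency of DFT bin k:
f_k = k * fs / N
    = 28 * 48000 / 256
    = 1344000 / 256
    = 5250.0 Hz

5250.0 Hz


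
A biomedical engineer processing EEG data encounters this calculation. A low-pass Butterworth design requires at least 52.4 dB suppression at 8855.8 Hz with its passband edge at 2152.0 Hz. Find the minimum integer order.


Butterworth filter order formula:
n = log10(10^(A/10) - 1) / (2 * log10(f_stop/f_pass))
10^(52.4/10) - 1 = 173779.0829
f_stop/f_pass = 8855.8 / 2152.0 = 4.1151
n = 4.2644 -> ceil = 5

5


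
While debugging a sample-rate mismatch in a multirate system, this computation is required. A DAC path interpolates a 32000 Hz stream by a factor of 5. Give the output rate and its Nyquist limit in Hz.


Step 1 — output sample rate after interpolation by L:
fs_out = L * fs_in = 5 * 32000 = 160000 Hz

Step 2 — Nyquist frequency of the output stream:
f_Nyq = fs_out / 2 = 160000 / 2 = 80000.0 Hz

fs_out = 160000 Hz; f_Nyquist = 80000.0 Hz


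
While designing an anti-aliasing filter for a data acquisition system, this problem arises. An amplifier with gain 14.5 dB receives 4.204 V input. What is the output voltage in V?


Output voltage from dB gain:
V_out = V_in * 10^(gain_dB / 20)
      = 4.204 * 10^(14.5 / 20)
      = 4.204 * 5.308844
      = 22.3184 V

22.3184 V


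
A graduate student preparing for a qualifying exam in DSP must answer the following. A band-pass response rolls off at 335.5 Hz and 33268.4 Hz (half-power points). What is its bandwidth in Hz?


Bandwidth is the difference of -3dB frequencies:
BW = f_high - f_low
   = 33268.4 - 335.5
   = 32932.9 Hz

32932.9 Hz


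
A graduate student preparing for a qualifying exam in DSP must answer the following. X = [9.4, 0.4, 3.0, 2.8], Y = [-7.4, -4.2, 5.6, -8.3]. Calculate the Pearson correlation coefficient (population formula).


Pearson correlation coefficient (population):
r = cov(X,Y) / (std(X) * std(Y))
Mean X = 3.9, Mean Y = -3.575
Cov(X,Y) = -5.4775
Std(X) = 3.336165, Std(Y) = 5.511976
r = -0.2979

-0.2979


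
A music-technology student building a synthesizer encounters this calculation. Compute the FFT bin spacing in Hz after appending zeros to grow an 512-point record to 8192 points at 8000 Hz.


Frequency resolution after zero-padding:
N_padded = 512 * 16 = 8192
df = fs / N_padded
   = 8000 / 8192
   = 0.9766 Hz

0.9766 Hz


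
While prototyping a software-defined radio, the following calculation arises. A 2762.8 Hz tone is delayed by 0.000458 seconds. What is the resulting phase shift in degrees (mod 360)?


Phase shift from frequency and time delay:
phi = 360 * f * t_delay
    = 360 * 2762.8 * 0.000458
    = 455.53 degrees
    mod 360 = 95.53 degrees

95.53 degrees


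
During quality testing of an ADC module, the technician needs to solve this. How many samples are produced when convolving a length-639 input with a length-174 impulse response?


Linear convolution output length:
L = N + M - 1
  = 639 + 174 - 1
  = 812 samples

812


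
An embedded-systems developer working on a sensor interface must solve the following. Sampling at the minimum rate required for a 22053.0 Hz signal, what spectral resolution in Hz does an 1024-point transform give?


Step 1 — Nyquist sampling rate:
fs = 2 * fmax = 2 * 22053.0 = 44106.0 Hz

Step 2 — DFT bin spacing:
df = fs / N = 44106.0 / 1024 = 43.0723 Hz

43.0723 Hz


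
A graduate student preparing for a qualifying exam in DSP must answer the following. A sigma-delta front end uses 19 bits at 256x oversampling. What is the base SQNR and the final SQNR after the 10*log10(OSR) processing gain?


Step 1 — baseline SQNR at Nyquist:
SQNR_base = 6.02*N + 1.76
          = 6.02*19 + 1.76
          = 116.14 dB

Step 2 — oversampling processing gain:
G = 10*log10(OSR) = 10*log10(256) = 24.08 dB

Step 3 — total:
SQNR_total = 116.14 + 24.08 = 140.22 dB

Base SQNR = 116.14 dB; oversampled SQNR = 140.22 dB


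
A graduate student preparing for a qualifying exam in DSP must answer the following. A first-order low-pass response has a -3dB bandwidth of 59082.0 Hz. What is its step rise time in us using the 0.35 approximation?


Rise time from bandwidth relationship:
tr = 0.35 / BW
   = 0.35 / 59082.0
   = 5.923970075e-06 s
   = 5.924 us

5.924 us


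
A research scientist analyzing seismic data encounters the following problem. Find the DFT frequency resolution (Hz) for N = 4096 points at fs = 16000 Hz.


DFT frequency resolution:
df = fs / N
   = 16000 / 4096
   = 3.9062 Hz

3.9062 Hz
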